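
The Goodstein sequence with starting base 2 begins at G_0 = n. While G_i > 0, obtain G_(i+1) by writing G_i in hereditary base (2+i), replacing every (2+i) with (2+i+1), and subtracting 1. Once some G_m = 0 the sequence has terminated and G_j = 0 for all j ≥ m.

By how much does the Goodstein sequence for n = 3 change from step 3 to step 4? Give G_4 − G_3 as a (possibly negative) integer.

-1

step 0: 3 = 2 + 1; sub 3 for 2: 3 + 1; = 4; G_1 = 4−1 = 3
step 1: 3 = 3; sub 4 for 3: 4; = 4; G_2 = 4−1 = 3
step 2: 3 = 3; sub 5 for 4: 3; = 3; G_3 = 3−1 = 2
step 3: 2 = 2; sub 6 for 5: 2; = 2; G_4 = 2−1 = 1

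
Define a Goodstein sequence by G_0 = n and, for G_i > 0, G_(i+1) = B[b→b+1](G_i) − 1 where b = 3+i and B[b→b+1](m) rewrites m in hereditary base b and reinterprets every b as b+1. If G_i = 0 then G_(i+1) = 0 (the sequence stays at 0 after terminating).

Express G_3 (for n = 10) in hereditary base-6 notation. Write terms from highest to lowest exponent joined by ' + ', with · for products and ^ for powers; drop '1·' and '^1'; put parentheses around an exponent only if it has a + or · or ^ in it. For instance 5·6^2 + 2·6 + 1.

4·6 + 3

10 —HB3→ 3^2 + 1 —bump→ 4^2 + 1 = 17 —(−1)→ 16
16 —HB4→ 4^2 —bump→ 5^2 = 25 —(−1)→ 24
24 —HB5→ 4·5 + 4 —bump→ 4·6 + 4 = 28 —(−1)→ 27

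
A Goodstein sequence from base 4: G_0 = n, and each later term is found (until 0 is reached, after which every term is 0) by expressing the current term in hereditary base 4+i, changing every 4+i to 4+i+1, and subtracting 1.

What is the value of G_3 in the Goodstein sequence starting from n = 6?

6

(0) 6|_4 = 4 + 2 ↦ 5 + 2|_5 = 7 ⇒ 6
(1) 6|_5 = 5 + 1 ↦ 6 + 1|_6 = 7 ⇒ 6
(2) 6|_6 = 6 ↦ 7|_7 = 7 ⇒ 6
(3) 6|_7 = 6 ↦ 6|_8 = 6 ⇒ 5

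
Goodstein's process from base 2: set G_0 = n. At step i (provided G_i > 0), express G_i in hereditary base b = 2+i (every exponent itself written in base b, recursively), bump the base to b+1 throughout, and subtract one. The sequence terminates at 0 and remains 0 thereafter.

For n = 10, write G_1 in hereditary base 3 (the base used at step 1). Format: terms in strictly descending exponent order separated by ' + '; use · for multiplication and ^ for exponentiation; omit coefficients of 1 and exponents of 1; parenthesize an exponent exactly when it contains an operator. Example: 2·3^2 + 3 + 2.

base 2: 10 = 2^(2 + 1) + 2; at 3: 3^(3 + 1) + 3 = 84; next = 83
base 3: 83 = 3^(3 + 1) + 2; at 4: 4^(4 + 1) + 2 = 1026; next = 1025

3^(3 + 1) + 2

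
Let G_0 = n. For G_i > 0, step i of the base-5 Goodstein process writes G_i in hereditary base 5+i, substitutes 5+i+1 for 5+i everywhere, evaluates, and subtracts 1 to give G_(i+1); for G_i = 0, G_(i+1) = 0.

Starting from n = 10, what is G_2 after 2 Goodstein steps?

i=0: 10 = 2·5 (b=5); 5→6: 2·6 = 12; 12−1 = 11
i=1: 11 = 6 + 5 (b=6); 6→7: 7 + 5 = 12; 12−1 = 11
i=2: 11 = 7 + 4 (b=7); 7→8: 8 + 4 = 12; 12−1 = 11

11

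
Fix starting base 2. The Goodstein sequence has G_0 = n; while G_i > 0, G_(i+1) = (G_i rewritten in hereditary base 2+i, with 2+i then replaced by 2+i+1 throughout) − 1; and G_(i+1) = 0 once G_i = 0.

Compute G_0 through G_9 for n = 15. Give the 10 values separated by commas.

base 2: 15 = 2^(2 + 1) + 2^2 + 2 + 1; at 3: 3^(3 + 1) + 3^3 + 3 + 1 = 112; next = 111
base 3: 111 = 3^(3 + 1) + 3^3 + 3; at 4: 4^(4 + 1) + 4^4 + 4 = 1284; next = 1283
base 4: 1283 = 4^(4 + 1) + 4^4 + 3; at 5: 5^(5 + 1) + 5^5 + 3 = 18753; next = 18752
base 5: 18752 = 5^(5 + 1) + 5^5 + 2; at 6: 6^(6 + 1) + 6^6 + 2 = 326594; next = 326593
base 6: 326593 = 6^(6 + 1) + 6^6 + 1; at 7: 7^(7 + 1) + 7^7 + 1 = 6588345; next = 6588344
base 7: 6588344 = 7^(7 + 1) + 7^7; at 8: 8^(8 + 1) + 8^8 = 150994944; next = 150994943
base 8: 150994943 = 8^(8 + 1) + 7·8^7 + 7·8^6 + 7·8^5 + 7·8^4 + 7·8^3 + 7·8^2 + 7·8 + 7; at 9: 9^(9 + 1) + 7·9^7 + 7·9^6 + 7·9^5 + 7·9^4 + 7·9^3 + 7·9^2 + 7·9 + 7 = 3524450281; next = 3524450280
base 9: 3524450280 = 9^(9 + 1) + 7·9^7 + 7·9^6 + 7·9^5 + 7·9^4 + 7·9^3 + 7·9^2 + 7·9 + 6; at 10: 10^(10 + 1) + 7·10^7 + 7·10^6 + 7·10^5 + 7·10^4 + 7·10^3 + 7·10^2 + 7·10 + 6 = 100077777776; next = 100077777775
base 10: 100077777775 = 10^(10 + 1) + 7·10^7 + 7·10^6 + 7·10^5 + 7·10^4 + 7·10^3 + 7·10^2 + 7·10 + 5; at 11: 11^(11 + 1) + 7·11^7 + 7·11^6 + 7·11^5 + 7·11^4 + 7·11^3 + 7·11^2 + 7·11 + 5 = 3138578427935; next = 3138578427934

15, 111, 1283, 18752, 326593, 6588344, 150994943, 3524450280, 100077777775, 3138578427934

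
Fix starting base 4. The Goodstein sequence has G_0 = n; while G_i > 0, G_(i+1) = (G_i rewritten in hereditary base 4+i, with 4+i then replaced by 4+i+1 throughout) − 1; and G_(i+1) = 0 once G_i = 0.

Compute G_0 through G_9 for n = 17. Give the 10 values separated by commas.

G_0 = 17. HB_4(17) = 4^2 + 1. Bump = 26. G_1 = 25.
G_1 = 25. HB_5(25) = 5^2. Bump = 36. G_2 = 35.
G_2 = 35. HB_6(35) = 5·6 + 5. Bump = 40. G_3 = 39.
G_3 = 39. HB_7(39) = 5·7 + 4. Bump = 44. G_4 = 43.
G_4 = 43. HB_8(43) = 5·8 + 3. Bump = 48. G_5 = 47.
G_5 = 47. HB_9(47) = 5·9 + 2. Bump = 52. G_6 = 51.
G_6 = 51. HB_10(51) = 5·10 + 1. Bump = 56. G_7 = 55.
G_7 = 55. HB_11(55) = 5·11. Bump = 60. G_8 = 59.
G_8 = 59. HB_12(59) = 4·12 + 11. Bump = 63. G_9 = 62.

17, 25, 35, 39, 43, 47, 51, 55, 59, 62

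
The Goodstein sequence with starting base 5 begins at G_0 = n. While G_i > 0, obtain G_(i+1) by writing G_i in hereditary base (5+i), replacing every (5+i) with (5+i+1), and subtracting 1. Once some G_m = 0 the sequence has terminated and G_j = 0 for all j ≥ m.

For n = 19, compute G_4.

19 —HB5→ 3·5 + 4 —bump→ 3·6 + 4 = 22 —(−1)→ 21
21 —HB6→ 3·6 + 3 —bump→ 3·7 + 3 = 24 —(−1)→ 23
23 —HB7→ 3·7 + 2 —bump→ 3·8 + 2 = 26 —(−1)→ 25
25 —HB8→ 3·8 + 1 —bump→ 3·9 + 1 = 28 —(−1)→ 27

27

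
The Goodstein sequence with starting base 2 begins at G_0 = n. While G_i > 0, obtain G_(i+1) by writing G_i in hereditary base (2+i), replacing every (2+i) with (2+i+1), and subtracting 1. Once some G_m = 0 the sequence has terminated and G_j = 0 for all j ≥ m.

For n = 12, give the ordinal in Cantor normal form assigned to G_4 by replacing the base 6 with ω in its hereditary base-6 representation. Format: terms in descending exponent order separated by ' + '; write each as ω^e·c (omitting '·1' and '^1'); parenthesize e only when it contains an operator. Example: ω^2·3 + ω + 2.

ω^(ω + 1) + ω^2·2 + ω + 5

12 —HB2→ 2^(2 + 1) + 2^2 —bump→ 3^(3 + 1) + 3^3 = 108 —(−1)→ 107
107 —HB3→ 3^(3 + 1) + 2·3^2 + 2·3 + 2 —bump→ 4^(4 + 1) + 2·4^2 + 2·4 + 2 = 1066 —(−1)→ 1065
1065 —HB4→ 4^(4 + 1) + 2·4^2 + 2·4 + 1 —bump→ 5^(5 + 1) + 2·5^2 + 2·5 + 1 = 15686 —(−1)→ 15685
15685 —HB5→ 5^(5 + 1) + 2·5^2 + 2·5 —bump→ 6^(6 + 1) + 2·6^2 + 2·6 = 280020 —(−1)→ 280019
280019 —HB6→ 6^(6 + 1) + 2·6^2 + 6 + 5 —bump→ 7^(7 + 1) + 2·7^2 + 7 + 5 = 5764911 —(−1)→ 5764910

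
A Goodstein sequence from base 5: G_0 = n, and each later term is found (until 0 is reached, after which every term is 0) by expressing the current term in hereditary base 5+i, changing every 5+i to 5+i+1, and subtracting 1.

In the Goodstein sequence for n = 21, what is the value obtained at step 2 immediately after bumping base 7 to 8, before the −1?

30

[0] 21 ≡ 4·5 + 1 (base 5). Lift 6: 25. −1: 24.
[1] 24 ≡ 4·6 (base 6). Lift 7: 28. −1: 27.
[2] 27 ≡ 3·7 + 6 (base 7). Lift 8: 30. −1: 29.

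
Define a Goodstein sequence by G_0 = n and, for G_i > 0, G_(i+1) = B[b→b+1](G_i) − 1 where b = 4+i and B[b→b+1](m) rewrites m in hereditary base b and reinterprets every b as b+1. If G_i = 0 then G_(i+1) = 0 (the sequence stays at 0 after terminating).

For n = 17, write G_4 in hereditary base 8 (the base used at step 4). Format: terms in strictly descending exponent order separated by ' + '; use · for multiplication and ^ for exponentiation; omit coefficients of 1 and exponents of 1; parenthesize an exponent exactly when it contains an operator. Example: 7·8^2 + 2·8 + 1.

5·8 + 3

17 —HB4→ 4^2 + 1 —bump→ 5^2 + 1 = 26 —(−1)→ 25
25 —HB5→ 5^2 —bump→ 6^2 = 36 —(−1)→ 35
35 —HB6→ 5·6 + 5 —bump→ 5·7 + 5 = 40 —(−1)→ 39
39 —HB7→ 5·7 + 4 —bump→ 5·8 + 4 = 44 —(−1)→ 43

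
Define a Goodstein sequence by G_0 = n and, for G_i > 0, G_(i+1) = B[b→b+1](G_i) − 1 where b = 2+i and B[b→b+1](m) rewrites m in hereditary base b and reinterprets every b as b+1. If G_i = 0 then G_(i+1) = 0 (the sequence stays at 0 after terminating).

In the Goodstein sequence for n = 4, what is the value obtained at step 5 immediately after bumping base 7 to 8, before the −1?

base 2: 4 = 2^2; at 3: 3^3 = 27; next = 26
base 3: 26 = 2·3^2 + 2·3 + 2; at 4: 2·4^2 + 2·4 + 2 = 42; next = 41
base 4: 41 = 2·4^2 + 2·4 + 1; at 5: 2·5^2 + 2·5 + 1 = 61; next = 60
base 5: 60 = 2·5^2 + 2·5; at 6: 2·6^2 + 2·6 = 84; next = 83
base 6: 83 = 2·6^2 + 6 + 5; at 7: 2·7^2 + 7 + 5 = 110; next = 109

140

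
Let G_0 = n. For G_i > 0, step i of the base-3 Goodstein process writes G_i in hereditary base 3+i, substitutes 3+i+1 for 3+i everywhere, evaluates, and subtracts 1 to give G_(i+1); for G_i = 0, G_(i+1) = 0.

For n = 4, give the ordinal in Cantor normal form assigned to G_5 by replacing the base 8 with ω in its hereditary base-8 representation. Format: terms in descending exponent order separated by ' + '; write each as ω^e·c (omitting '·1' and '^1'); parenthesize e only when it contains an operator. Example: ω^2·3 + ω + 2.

1

step 0: 4 = 3 + 1; sub 4 for 3: 4 + 1; = 5; G_1 = 5−1 = 4
step 1: 4 = 4; sub 5 for 4: 5; = 5; G_2 = 5−1 = 4
step 2: 4 = 4; sub 6 for 5: 4; = 4; G_3 = 4−1 = 3
step 3: 3 = 3; sub 7 for 6: 3; = 3; G_4 = 3−1 = 2
step 4: 2 = 2; sub 8 for 7: 2; = 2; G_5 = 2−1 = 1
step 5: 1 = 1; sub 9 for 8: 1; = 1; G_6 = 1−1 = 0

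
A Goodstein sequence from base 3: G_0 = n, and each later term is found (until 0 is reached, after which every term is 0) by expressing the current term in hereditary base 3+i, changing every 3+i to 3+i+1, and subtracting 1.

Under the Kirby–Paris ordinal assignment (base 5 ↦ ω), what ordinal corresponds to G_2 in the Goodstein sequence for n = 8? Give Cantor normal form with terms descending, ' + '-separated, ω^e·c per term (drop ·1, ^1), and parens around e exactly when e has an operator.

ω·2

i=0: 8 = 2·3 + 2 (b=3); 3→4: 2·4 + 2 = 10; 10−1 = 9
i=1: 9 = 2·4 + 1 (b=4); 4→5: 2·5 + 1 = 11; 11−1 = 10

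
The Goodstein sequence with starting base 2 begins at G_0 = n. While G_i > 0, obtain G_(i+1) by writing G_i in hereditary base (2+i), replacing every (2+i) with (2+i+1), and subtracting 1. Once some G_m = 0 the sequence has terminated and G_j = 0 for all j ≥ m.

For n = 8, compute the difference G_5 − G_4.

G_0=8  [base 2] 2^(2 + 1)  →[2↦3]→  3^(3 + 1) = 81  −1 ⇒ G_1=80
G_1=80  [base 3] 2·3^3 + 2·3^2 + 2·3 + 2  →[3↦4]→  2·4^4 + 2·4^2 + 2·4 + 2 = 554  −1 ⇒ G_2=553
G_2=553  [base 4] 2·4^4 + 2·4^2 + 2·4 + 1  →[4↦5]→  2·5^5 + 2·5^2 + 2·5 + 1 = 6311  −1 ⇒ G_3=6310
G_3=6310  [base 5] 2·5^5 + 2·5^2 + 2·5  →[5↦6]→  2·6^6 + 2·6^2 + 2·6 = 93396  −1 ⇒ G_4=93395
G_4=93395  [base 6] 2·6^6 + 2·6^2 + 6 + 5  →[6↦7]→  2·7^7 + 2·7^2 + 7 + 5 = 1647196  −1 ⇒ G_5=1647195

1553800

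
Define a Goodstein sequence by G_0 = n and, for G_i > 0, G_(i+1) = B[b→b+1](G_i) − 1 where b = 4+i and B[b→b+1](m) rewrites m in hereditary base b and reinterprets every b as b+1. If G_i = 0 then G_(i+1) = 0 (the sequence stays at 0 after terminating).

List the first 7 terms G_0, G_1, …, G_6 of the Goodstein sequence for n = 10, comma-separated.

step 0: 10 = 2·4 + 2; sub 5 for 4: 2·5 + 2; = 12; G_1 = 12−1 = 11
step 1: 11 = 2·5 + 1; sub 6 for 5: 2·6 + 1; = 13; G_2 = 13−1 = 12
step 2: 12 = 2·6; sub 7 for 6: 2·7; = 14; G_3 = 14−1 = 13
step 3: 13 = 7 + 6; sub 8 for 7: 8 + 6; = 14; G_4 = 14−1 = 13
step 4: 13 = 8 + 5; sub 9 for 8: 9 + 5; = 14; G_5 = 14−1 = 13
step 5: 13 = 9 + 4; sub 10 for 9: 10 + 4; = 14; G_6 = 14−1 = 13

10, 11, 12, 13, 13, 13, 13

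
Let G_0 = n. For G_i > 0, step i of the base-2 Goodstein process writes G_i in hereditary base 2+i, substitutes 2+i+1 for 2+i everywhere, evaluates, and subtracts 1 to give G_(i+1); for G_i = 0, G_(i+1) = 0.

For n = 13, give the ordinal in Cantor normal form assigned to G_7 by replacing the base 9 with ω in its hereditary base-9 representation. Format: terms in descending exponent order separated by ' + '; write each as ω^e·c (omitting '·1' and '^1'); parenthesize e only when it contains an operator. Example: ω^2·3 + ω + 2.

ω^(ω + 1) + ω^3·3 + ω^2·3 + ω·2 + 6

13 —HB2→ 2^(2 + 1) + 2^2 + 1 —bump→ 3^(3 + 1) + 3^3 + 1 = 109 —(−1)→ 108
108 —HB3→ 3^(3 + 1) + 3^3 —bump→ 4^(4 + 1) + 4^4 = 1280 —(−1)→ 1279
1279 —HB4→ 4^(4 + 1) + 3·4^3 + 3·4^2 + 3·4 + 3 —bump→ 5^(5 + 1) + 3·5^3 + 3·5^2 + 3·5 + 3 = 16093 —(−1)→ 16092
16092 —HB5→ 5^(5 + 1) + 3·5^3 + 3·5^2 + 3·5 + 2 —bump→ 6^(6 + 1) + 3·6^3 + 3·6^2 + 3·6 + 2 = 280712 —(−1)→ 280711
280711 —HB6→ 6^(6 + 1) + 3·6^3 + 3·6^2 + 3·6 + 1 —bump→ 7^(7 + 1) + 3·7^3 + 3·7^2 + 3·7 + 1 = 5765999 —(−1)→ 5765998
5765998 —HB7→ 7^(7 + 1) + 3·7^3 + 3·7^2 + 3·7 —bump→ 8^(8 + 1) + 3·8^3 + 3·8^2 + 3·8 = 134219480 —(−1)→ 134219479
134219479 —HB8→ 8^(8 + 1) + 3·8^3 + 3·8^2 + 2·8 + 7 —bump→ 9^(9 + 1) + 3·9^3 + 3·9^2 + 2·9 + 7 = 3486786856 —(−1)→ 3486786855
3486786855 —HB9→ 9^(9 + 1) + 3·9^3 + 3·9^2 + 2·9 + 6 —bump→ 10^(10 + 1) + 3·10^3 + 3·10^2 + 2·10 + 6 = 100000003326 —(−1)→ 100000003325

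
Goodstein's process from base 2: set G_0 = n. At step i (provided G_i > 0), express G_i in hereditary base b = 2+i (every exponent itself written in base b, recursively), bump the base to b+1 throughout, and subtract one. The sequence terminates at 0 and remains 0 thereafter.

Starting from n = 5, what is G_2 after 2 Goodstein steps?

(0) 5|_2 = 2^2 + 1 ↦ 3^3 + 1|_3 = 28 ⇒ 27
(1) 27|_3 = 3^3 ↦ 4^4|_4 = 256 ⇒ 255
(2) 255|_4 = 3·4^3 + 3·4^2 + 3·4 + 3 ↦ 3·5^3 + 3·5^2 + 3·5 + 3|_5 = 468 ⇒ 467

255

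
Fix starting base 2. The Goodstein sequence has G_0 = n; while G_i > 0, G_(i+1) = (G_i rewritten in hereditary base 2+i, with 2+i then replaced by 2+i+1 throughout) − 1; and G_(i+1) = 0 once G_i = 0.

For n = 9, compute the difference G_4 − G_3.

130901

G_0=9  [base 2] 2^(2 + 1) + 1  →[2↦3]→  3^(3 + 1) + 1 = 82  −1 ⇒ G_1=81
G_1=81  [base 3] 3^(3 + 1)  →[3↦4]→  4^(4 + 1) = 1024  −1 ⇒ G_2=1023
G_2=1023  [base 4] 3·4^4 + 3·4^3 + 3·4^2 + 3·4 + 3  →[4↦5]→  3·5^5 + 3·5^3 + 3·5^2 + 3·5 + 3 = 9843  −1 ⇒ G_3=9842
G_3=9842  [base 5] 3·5^5 + 3·5^3 + 3·5^2 + 3·5 + 2  →[5↦6]→  3·6^6 + 3·6^3 + 3·6^2 + 3·6 + 2 = 140744  −1 ⇒ G_4=140743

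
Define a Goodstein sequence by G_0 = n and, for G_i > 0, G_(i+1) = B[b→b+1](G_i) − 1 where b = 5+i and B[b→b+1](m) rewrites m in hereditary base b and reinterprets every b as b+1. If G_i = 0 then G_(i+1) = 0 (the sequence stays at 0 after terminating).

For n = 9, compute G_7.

7

[0] 9 ≡ 5 + 4 (base 5). Lift 6: 10. −1: 9.
[1] 9 ≡ 6 + 3 (base 6). Lift 7: 10. −1: 9.
[2] 9 ≡ 7 + 2 (base 7). Lift 8: 10. −1: 9.
[3] 9 ≡ 8 + 1 (base 8). Lift 9: 10. −1: 9.
[4] 9 ≡ 9 (base 9). Lift 10: 10. −1: 9.
[5] 9 ≡ 9 (base 10). Lift 11: 9. −1: 8.
[6] 8 ≡ 8 (base 11). Lift 12: 8. −1: 7.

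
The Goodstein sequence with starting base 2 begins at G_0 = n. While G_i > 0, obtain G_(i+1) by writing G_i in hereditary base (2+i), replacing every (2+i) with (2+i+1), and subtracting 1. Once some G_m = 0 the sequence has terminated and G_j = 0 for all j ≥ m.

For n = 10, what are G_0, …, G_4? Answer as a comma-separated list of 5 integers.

10, 83, 1025, 15625, 279935

step 0: 10 = 2^(2 + 1) + 2; sub 3 for 2: 3^(3 + 1) + 3; = 84; G_1 = 84−1 = 83
step 1: 83 = 3^(3 + 1) + 2; sub 4 for 3: 4^(4 + 1) + 2; = 1026; G_2 = 1026−1 = 1025
step 2: 1025 = 4^(4 + 1) + 1; sub 5 for 4: 5^(5 + 1) + 1; = 15626; G_3 = 15626−1 = 15625
step 3: 15625 = 5^(5 + 1); sub 6 for 5: 6^(6 + 1); = 279936; G_4 = 279936−1 = 279935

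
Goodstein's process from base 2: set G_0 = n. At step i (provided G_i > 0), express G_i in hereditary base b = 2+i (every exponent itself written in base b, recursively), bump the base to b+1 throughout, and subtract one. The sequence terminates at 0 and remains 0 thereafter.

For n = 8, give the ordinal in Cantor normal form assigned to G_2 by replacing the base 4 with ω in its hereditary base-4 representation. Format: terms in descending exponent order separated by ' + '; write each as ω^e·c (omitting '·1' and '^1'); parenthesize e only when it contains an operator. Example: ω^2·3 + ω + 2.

G_0=8  [base 2] 2^(2 + 1)  →[2↦3]→  3^(3 + 1) = 81  −1 ⇒ G_1=80
G_1=80  [base 3] 2·3^3 + 2·3^2 + 2·3 + 2  →[3↦4]→  2·4^4 + 2·4^2 + 2·4 + 2 = 554  −1 ⇒ G_2=553
G_2=553  [base 4] 2·4^4 + 2·4^2 + 2·4 + 1  →[4↦5]→  2·5^5 + 2·5^2 + 2·5 + 1 = 6311  −1 ⇒ G_3=6310

ω^ω·2 + ω^2·2 + ω·2 + 1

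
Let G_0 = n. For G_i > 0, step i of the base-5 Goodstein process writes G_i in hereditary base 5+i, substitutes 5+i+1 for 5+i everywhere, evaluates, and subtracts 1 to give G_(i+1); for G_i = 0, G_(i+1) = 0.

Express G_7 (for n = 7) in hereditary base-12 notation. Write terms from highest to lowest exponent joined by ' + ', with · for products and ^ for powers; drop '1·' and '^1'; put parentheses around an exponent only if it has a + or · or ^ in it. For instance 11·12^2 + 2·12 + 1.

3

step 0: 7 = 5 + 2; sub 6 for 5: 6 + 2; = 8; G_1 = 8−1 = 7
step 1: 7 = 6 + 1; sub 7 for 6: 7 + 1; = 8; G_2 = 8−1 = 7
step 2: 7 = 7; sub 8 for 7: 8; = 8; G_3 = 8−1 = 7
step 3: 7 = 7; sub 9 for 8: 7; = 7; G_4 = 7−1 = 6
step 4: 6 = 6; sub 10 for 9: 6; = 6; G_5 = 6−1 = 5
step 5: 5 = 5; sub 11 for 10: 5; = 5; G_6 = 5−1 = 4
step 6: 4 = 4; sub 12 for 11: 4; = 4; G_7 = 4−1 = 3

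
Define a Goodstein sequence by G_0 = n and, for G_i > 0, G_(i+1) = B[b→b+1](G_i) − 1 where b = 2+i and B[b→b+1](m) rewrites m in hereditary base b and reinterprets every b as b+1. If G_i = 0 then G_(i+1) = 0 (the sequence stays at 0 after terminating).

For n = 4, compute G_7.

173

(0) 4|_2 = 2^2 ↦ 3^3|_3 = 27 ⇒ 26
(1) 26|_3 = 2·3^2 + 2·3 + 2 ↦ 2·4^2 + 2·4 + 2|_4 = 42 ⇒ 41
(2) 41|_4 = 2·4^2 + 2·4 + 1 ↦ 2·5^2 + 2·5 + 1|_5 = 61 ⇒ 60
(3) 60|_5 = 2·5^2 + 2·5 ↦ 2·6^2 + 2·6|_6 = 84 ⇒ 83
(4) 83|_6 = 2·6^2 + 6 + 5 ↦ 2·7^2 + 7 + 5|_7 = 110 ⇒ 109
(5) 109|_7 = 2·7^2 + 7 + 4 ↦ 2·8^2 + 8 + 4|_8 = 140 ⇒ 139
(6) 139|_8 = 2·8^2 + 8 + 3 ↦ 2·9^2 + 9 + 3|_9 = 174 ⇒ 173
(7) 173|_9 = 2·9^2 + 9 + 2 ↦ 2·10^2 + 10 + 2|_10 = 212 ⇒ 211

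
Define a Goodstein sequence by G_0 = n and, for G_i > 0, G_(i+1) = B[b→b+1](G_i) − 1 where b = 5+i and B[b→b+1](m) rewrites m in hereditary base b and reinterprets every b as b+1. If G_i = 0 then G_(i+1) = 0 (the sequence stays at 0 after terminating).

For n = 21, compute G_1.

24

G_0 = 21. HB_5(21) = 4·5 + 1. Bump = 25. G_1 = 24.
G_1 = 24. HB_6(24) = 4·6. Bump = 28. G_2 = 27.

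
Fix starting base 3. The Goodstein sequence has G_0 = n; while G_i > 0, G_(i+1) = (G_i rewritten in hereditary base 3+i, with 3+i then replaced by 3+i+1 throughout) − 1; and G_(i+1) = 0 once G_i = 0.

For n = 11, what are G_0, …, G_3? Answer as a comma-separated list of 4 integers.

11 —HB3→ 3^2 + 2 —bump→ 4^2 + 2 = 18 —(−1)→ 17
17 —HB4→ 4^2 + 1 —bump→ 5^2 + 1 = 26 —(−1)→ 25
25 —HB5→ 5^2 —bump→ 6^2 = 36 —(−1)→ 35

11, 17, 25, 35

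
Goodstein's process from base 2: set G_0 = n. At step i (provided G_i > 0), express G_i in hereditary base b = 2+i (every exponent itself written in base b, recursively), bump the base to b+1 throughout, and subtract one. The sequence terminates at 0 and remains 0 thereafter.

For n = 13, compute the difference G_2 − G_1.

1171

base 2: 13 = 2^(2 + 1) + 2^2 + 1; at 3: 3^(3 + 1) + 3^3 + 1 = 109; next = 108
base 3: 108 = 3^(3 + 1) + 3^3; at 4: 4^(4 + 1) + 4^4 = 1280; next = 1279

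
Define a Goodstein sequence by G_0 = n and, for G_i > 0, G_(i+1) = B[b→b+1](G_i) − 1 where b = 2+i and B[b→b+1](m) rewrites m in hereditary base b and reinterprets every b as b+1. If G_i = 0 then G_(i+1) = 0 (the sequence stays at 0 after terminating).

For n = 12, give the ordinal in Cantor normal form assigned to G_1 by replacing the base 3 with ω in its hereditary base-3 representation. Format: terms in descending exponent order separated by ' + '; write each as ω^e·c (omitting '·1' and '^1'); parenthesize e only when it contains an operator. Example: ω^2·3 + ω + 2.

ω^(ω + 1) + ω^2·2 + ω·2 + 2

step 0: 12 = 2^(2 + 1) + 2^2; sub 3 for 2: 3^(3 + 1) + 3^3; = 108; G_1 = 108−1 = 107
step 1: 107 = 3^(3 + 1) + 2·3^2 + 2·3 + 2; sub 4 for 3: 4^(4 + 1) + 2·4^2 + 2·4 + 2; = 1066; G_2 = 1066−1 = 1065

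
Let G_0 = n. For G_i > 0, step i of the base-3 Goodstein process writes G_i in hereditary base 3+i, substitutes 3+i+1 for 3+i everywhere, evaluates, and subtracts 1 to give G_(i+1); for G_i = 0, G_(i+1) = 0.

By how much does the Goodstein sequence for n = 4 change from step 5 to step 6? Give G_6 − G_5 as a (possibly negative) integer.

-1

i=0: 4 = 3 + 1 (b=3); 3→4: 4 + 1 = 5; 5−1 = 4
i=1: 4 = 4 (b=4); 4→5: 5 = 5; 5−1 = 4
i=2: 4 = 4 (b=5); 5→6: 4 = 4; 4−1 = 3
i=3: 3 = 3 (b=6); 6→7: 3 = 3; 3−1 = 2
i=4: 2 = 2 (b=7); 7→8: 2 = 2; 2−1 = 1
i=5: 1 = 1 (b=8); 8→9: 1 = 1; 1−1 = 0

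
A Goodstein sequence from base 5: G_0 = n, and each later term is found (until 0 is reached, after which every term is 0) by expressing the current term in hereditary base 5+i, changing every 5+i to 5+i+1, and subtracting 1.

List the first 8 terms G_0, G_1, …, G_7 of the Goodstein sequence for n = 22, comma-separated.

22, 25, 28, 31, 33, 35, 37, 39

step 0: 22 = 4·5 + 2; sub 6 for 5: 4·6 + 2; = 26; G_1 = 26−1 = 25
step 1: 25 = 4·6 + 1; sub 7 for 6: 4·7 + 1; = 29; G_2 = 29−1 = 28
step 2: 28 = 4·7; sub 8 for 7: 4·8; = 32; G_3 = 32−1 = 31
step 3: 31 = 3·8 + 7; sub 9 for 8: 3·9 + 7; = 34; G_4 = 34−1 = 33
step 4: 33 = 3·9 + 6; sub 10 for 9: 3·10 + 6; = 36; G_5 = 36−1 = 35
step 5: 35 = 3·10 + 5; sub 11 for 10: 3·11 + 5; = 38; G_6 = 38−1 = 37
step 6: 37 = 3·11 + 4; sub 12 for 11: 3·12 + 4; = 40; G_7 = 40−1 = 39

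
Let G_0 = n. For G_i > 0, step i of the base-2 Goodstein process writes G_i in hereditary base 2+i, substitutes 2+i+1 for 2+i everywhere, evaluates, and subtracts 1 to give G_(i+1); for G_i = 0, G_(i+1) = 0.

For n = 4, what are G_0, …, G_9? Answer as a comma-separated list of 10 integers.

[0] 4 ≡ 2^2 (base 2). Lift 3: 27. −1: 26.
[1] 26 ≡ 2·3^2 + 2·3 + 2 (base 3). Lift 4: 42. −1: 41.
[2] 41 ≡ 2·4^2 + 2·4 + 1 (base 4). Lift 5: 61. −1: 60.
[3] 60 ≡ 2·5^2 + 2·5 (base 5). Lift 6: 84. −1: 83.
[4] 83 ≡ 2·6^2 + 6 + 5 (base 6). Lift 7: 110. −1: 109.
[5] 109 ≡ 2·7^2 + 7 + 4 (base 7). Lift 8: 140. −1: 139.
[6] 139 ≡ 2·8^2 + 8 + 3 (base 8). Lift 9: 174. −1: 173.
[7] 173 ≡ 2·9^2 + 9 + 2 (base 9). Lift 10: 212. −1: 211.
[8] 211 ≡ 2·10^2 + 10 + 1 (base 10). Lift 11: 254. −1: 253.

4, 26, 41, 60, 83, 109, 139, 173, 211, 253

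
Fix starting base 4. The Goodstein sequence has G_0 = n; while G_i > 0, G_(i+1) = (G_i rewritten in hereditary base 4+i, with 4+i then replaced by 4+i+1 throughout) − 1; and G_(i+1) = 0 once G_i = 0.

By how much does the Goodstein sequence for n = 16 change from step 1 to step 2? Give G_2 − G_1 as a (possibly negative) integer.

[0] 16 ≡ 4^2 (base 4). Lift 5: 25. −1: 24.
[1] 24 ≡ 4·5 + 4 (base 5). Lift 6: 28. −1: 27.

3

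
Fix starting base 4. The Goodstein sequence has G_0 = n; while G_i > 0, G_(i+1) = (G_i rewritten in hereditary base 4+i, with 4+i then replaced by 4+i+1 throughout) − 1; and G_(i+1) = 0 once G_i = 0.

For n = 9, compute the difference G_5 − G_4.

0

base 4: 9 = 2·4 + 1; at 5: 2·5 + 1 = 11; next = 10
base 5: 10 = 2·5; at 6: 2·6 = 12; next = 11
base 6: 11 = 6 + 5; at 7: 7 + 5 = 12; next = 11
base 7: 11 = 7 + 4; at 8: 8 + 4 = 12; next = 11
base 8: 11 = 8 + 3; at 9: 9 + 3 = 12; next = 11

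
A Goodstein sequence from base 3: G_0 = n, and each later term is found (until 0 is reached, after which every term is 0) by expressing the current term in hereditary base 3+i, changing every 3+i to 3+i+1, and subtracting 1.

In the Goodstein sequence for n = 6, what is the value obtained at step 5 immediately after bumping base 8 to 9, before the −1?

i=0: 6 = 2·3 (b=3); 3→4: 2·4 = 8; 8−1 = 7
i=1: 7 = 4 + 3 (b=4); 4→5: 5 + 3 = 8; 8−1 = 7
i=2: 7 = 5 + 2 (b=5); 5→6: 6 + 2 = 8; 8−1 = 7
i=3: 7 = 6 + 1 (b=6); 6→7: 7 + 1 = 8; 8−1 = 7
i=4: 7 = 7 (b=7); 7→8: 8 = 8; 8−1 = 7

7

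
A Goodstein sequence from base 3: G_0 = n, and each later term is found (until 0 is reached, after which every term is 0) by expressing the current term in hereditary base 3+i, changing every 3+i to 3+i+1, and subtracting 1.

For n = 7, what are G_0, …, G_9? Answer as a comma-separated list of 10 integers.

G_0=7  [base 3] 2·3 + 1  →[3↦4]→  2·4 + 1 = 9  −1 ⇒ G_1=8
G_1=8  [base 4] 2·4  →[4↦5]→  2·5 = 10  −1 ⇒ G_2=9
G_2=9  [base 5] 5 + 4  →[5↦6]→  6 + 4 = 10  −1 ⇒ G_3=9
G_3=9  [base 6] 6 + 3  →[6↦7]→  7 + 3 = 10  −1 ⇒ G_4=9
G_4=9  [base 7] 7 + 2  →[7↦8]→  8 + 2 = 10  −1 ⇒ G_5=9
G_5=9  [base 8] 8 + 1  →[8↦9]→  9 + 1 = 10  −1 ⇒ G_6=9
G_6=9  [base 9] 9  →[9↦10]→  10 = 10  −1 ⇒ G_7=9
G_7=9  [base 10] 9  →[10↦11]→  9 = 9  −1 ⇒ G_8=8
G_8=8  [base 11] 8  →[11↦12]→  8 = 8  −1 ⇒ G_9=7

7, 8, 9, 9, 9, 9, 9, 9, 8, 7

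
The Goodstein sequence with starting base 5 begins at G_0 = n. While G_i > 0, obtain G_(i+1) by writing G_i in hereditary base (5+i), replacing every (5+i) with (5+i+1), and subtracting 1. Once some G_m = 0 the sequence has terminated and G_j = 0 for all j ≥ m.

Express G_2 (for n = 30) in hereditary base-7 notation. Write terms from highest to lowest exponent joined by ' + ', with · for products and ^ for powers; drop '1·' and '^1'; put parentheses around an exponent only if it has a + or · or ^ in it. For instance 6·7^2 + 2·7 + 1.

7^2 + 4

[0] 30 ≡ 5^2 + 5 (base 5). Lift 6: 42. −1: 41.
[1] 41 ≡ 6^2 + 5 (base 6). Lift 7: 54. −1: 53.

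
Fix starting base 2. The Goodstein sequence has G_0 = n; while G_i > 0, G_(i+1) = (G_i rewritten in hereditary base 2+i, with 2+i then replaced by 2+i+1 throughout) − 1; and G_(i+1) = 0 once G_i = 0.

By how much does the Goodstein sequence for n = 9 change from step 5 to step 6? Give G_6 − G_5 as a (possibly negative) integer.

47861573

9 —HB2→ 2^(2 + 1) + 1 —bump→ 3^(3 + 1) + 1 = 82 —(−1)→ 81
81 —HB3→ 3^(3 + 1) —bump→ 4^(4 + 1) = 1024 —(−1)→ 1023
1023 —HB4→ 3·4^4 + 3·4^3 + 3·4^2 + 3·4 + 3 —bump→ 3·5^5 + 3·5^3 + 3·5^2 + 3·5 + 3 = 9843 —(−1)→ 9842
9842 —HB5→ 3·5^5 + 3·5^3 + 3·5^2 + 3·5 + 2 —bump→ 3·6^6 + 3·6^3 + 3·6^2 + 3·6 + 2 = 140744 —(−1)→ 140743
140743 —HB6→ 3·6^6 + 3·6^3 + 3·6^2 + 3·6 + 1 —bump→ 3·7^7 + 3·7^3 + 3·7^2 + 3·7 + 1 = 2471827 —(−1)→ 2471826
2471826 —HB7→ 3·7^7 + 3·7^3 + 3·7^2 + 3·7 —bump→ 3·8^8 + 3·8^3 + 3·8^2 + 3·8 = 50333400 —(−1)→ 50333399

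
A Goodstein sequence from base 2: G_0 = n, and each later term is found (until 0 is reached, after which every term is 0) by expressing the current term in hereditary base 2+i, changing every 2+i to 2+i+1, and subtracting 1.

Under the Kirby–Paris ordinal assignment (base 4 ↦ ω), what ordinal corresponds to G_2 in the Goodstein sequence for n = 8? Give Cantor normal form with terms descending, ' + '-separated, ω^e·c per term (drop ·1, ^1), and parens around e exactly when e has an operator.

8 —HB2→ 2^(2 + 1) —bump→ 3^(3 + 1) = 81 —(−1)→ 80
80 —HB3→ 2·3^3 + 2·3^2 + 2·3 + 2 —bump→ 2·4^4 + 2·4^2 + 2·4 + 2 = 554 —(−1)→ 553

ω^ω·2 + ω^2·2 + ω·2 + 1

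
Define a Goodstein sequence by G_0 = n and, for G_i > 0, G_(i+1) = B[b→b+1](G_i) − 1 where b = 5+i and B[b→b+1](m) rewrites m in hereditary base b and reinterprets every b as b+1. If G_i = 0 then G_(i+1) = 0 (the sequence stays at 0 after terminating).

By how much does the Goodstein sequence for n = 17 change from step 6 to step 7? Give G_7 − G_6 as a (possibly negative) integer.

base 5: 17 = 3·5 + 2; at 6: 3·6 + 2 = 20; next = 19
base 6: 19 = 3·6 + 1; at 7: 3·7 + 1 = 22; next = 21
base 7: 21 = 3·7; at 8: 3·8 = 24; next = 23
base 8: 23 = 2·8 + 7; at 9: 2·9 + 7 = 25; next = 24
base 9: 24 = 2·9 + 6; at 10: 2·10 + 6 = 26; next = 25
base 10: 25 = 2·10 + 5; at 11: 2·11 + 5 = 27; next = 26
base 11: 26 = 2·11 + 4; at 12: 2·12 + 4 = 28; next = 27

1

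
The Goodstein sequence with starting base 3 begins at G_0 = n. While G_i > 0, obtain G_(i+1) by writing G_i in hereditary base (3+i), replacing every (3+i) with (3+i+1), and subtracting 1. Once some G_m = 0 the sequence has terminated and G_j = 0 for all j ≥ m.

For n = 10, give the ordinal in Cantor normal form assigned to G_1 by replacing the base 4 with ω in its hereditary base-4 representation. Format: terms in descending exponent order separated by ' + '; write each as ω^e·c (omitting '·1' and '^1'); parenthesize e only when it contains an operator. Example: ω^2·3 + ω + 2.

ω^2

i=0: 10 = 3^2 + 1 (b=3); 3→4: 4^2 + 1 = 17; 17−1 = 16
i=1: 16 = 4^2 (b=4); 4→5: 5^2 = 25; 25−1 = 24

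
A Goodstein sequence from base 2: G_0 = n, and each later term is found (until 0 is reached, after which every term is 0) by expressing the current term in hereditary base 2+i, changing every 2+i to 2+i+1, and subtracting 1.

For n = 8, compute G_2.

553

i=0: 8 = 2^(2 + 1) (b=2); 2→3: 3^(3 + 1) = 81; 81−1 = 80
i=1: 80 = 2·3^3 + 2·3^2 + 2·3 + 2 (b=3); 3→4: 2·4^4 + 2·4^2 + 2·4 + 2 = 554; 554−1 = 553
i=2: 553 = 2·4^4 + 2·4^2 + 2·4 + 1 (b=4); 4→5: 2·5^5 + 2·5^2 + 2·5 + 1 = 6311; 6311−1 = 6310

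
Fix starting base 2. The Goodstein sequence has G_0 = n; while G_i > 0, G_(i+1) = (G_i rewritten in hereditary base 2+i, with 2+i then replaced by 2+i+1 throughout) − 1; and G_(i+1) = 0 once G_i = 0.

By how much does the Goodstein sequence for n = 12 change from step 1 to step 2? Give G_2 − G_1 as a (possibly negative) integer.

958

[0] 12 ≡ 2^(2 + 1) + 2^2 (base 2). Lift 3: 108. −1: 107.
[1] 107 ≡ 3^(3 + 1) + 2·3^2 + 2·3 + 2 (base 3). Lift 4: 1066. −1: 1065.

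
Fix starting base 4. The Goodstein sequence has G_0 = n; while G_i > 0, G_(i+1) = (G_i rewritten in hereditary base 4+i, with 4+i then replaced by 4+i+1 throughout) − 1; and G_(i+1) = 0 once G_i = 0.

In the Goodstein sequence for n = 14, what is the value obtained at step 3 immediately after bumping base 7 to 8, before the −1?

22

base 4: 14 = 3·4 + 2; at 5: 3·5 + 2 = 17; next = 16
base 5: 16 = 3·5 + 1; at 6: 3·6 + 1 = 19; next = 18
base 6: 18 = 3·6; at 7: 3·7 = 21; next = 20
base 7: 20 = 2·7 + 6; at 8: 2·8 + 6 = 22; next = 21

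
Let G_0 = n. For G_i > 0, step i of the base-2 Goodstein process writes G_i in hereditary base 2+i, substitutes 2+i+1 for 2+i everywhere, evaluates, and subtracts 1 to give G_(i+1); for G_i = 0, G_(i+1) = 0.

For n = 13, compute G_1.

G_0=13  [base 2] 2^(2 + 1) + 2^2 + 1  →[2↦3]→  3^(3 + 1) + 3^3 + 1 = 109  −1 ⇒ G_1=108
G_1=108  [base 3] 3^(3 + 1) + 3^3  →[3↦4]→  4^(4 + 1) + 4^4 = 1280  −1 ⇒ G_2=1279

108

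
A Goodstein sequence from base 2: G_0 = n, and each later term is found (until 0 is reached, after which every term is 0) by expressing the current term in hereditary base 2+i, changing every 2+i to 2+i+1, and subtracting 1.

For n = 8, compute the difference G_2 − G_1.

8 —HB2→ 2^(2 + 1) —bump→ 3^(3 + 1) = 81 —(−1)→ 80
80 —HB3→ 2·3^3 + 2·3^2 + 2·3 + 2 —bump→ 2·4^4 + 2·4^2 + 2·4 + 2 = 554 —(−1)→ 553

473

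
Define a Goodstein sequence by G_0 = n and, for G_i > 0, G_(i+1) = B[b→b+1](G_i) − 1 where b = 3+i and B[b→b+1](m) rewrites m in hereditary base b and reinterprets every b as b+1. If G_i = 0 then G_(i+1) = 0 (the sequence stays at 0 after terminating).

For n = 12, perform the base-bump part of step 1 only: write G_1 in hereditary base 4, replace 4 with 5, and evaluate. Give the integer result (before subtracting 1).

28

step 0: 12 = 3^2 + 3; sub 4 for 3: 4^2 + 4; = 20; G_1 = 20−1 = 19
step 1: 19 = 4^2 + 3; sub 5 for 4: 5^2 + 3; = 28; G_2 = 28−1 = 27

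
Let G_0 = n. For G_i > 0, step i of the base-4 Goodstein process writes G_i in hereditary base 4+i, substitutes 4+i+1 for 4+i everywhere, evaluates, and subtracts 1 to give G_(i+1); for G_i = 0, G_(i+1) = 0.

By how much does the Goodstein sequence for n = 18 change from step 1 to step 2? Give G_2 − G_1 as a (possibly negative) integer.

i=0: 18 = 4^2 + 2 (b=4); 4→5: 5^2 + 2 = 27; 27−1 = 26
i=1: 26 = 5^2 + 1 (b=5); 5→6: 6^2 + 1 = 37; 37−1 = 36

10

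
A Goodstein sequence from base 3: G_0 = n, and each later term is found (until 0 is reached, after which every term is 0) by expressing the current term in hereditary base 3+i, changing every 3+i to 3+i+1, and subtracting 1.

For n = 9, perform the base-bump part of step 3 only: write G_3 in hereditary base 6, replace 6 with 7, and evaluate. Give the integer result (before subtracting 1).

i=0: 9 = 3^2 (b=3); 3→4: 4^2 = 16; 16−1 = 15
i=1: 15 = 3·4 + 3 (b=4); 4→5: 3·5 + 3 = 18; 18−1 = 17
i=2: 17 = 3·5 + 2 (b=5); 5→6: 3·6 + 2 = 20; 20−1 = 19

22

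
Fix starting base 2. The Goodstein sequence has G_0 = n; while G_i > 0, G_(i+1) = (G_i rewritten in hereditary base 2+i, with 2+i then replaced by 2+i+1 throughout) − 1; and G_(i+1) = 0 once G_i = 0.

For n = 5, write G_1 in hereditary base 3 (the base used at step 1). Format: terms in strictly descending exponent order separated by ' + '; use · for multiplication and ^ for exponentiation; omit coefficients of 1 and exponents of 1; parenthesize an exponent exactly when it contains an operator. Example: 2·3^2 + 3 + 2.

3^3

i=0: 5 = 2^2 + 1 (b=2); 2→3: 3^3 + 1 = 28; 28−1 = 27
i=1: 27 = 3^3 (b=3); 3→4: 4^4 = 256; 256−1 = 255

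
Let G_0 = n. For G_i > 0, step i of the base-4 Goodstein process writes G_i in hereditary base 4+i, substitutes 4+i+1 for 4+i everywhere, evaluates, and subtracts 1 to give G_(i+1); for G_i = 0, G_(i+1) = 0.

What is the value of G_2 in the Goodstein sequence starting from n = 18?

18 —HB4→ 4^2 + 2 —bump→ 5^2 + 2 = 27 —(−1)→ 26
26 —HB5→ 5^2 + 1 —bump→ 6^2 + 1 = 37 —(−1)→ 36
36 —HB6→ 6^2 —bump→ 7^2 = 49 —(−1)→ 48

36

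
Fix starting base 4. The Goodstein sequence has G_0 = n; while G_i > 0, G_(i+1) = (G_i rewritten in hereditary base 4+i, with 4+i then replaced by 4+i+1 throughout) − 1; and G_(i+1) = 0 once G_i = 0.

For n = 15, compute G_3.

G_0=15  [base 4] 3·4 + 3  →[4↦5]→  3·5 + 3 = 18  −1 ⇒ G_1=17
G_1=17  [base 5] 3·5 + 2  →[5↦6]→  3·6 + 2 = 20  −1 ⇒ G_2=19
G_2=19  [base 6] 3·6 + 1  →[6↦7]→  3·7 + 1 = 22  −1 ⇒ G_3=21
G_3=21  [base 7] 3·7  →[7↦8]→  3·8 = 24  −1 ⇒ G_4=23

21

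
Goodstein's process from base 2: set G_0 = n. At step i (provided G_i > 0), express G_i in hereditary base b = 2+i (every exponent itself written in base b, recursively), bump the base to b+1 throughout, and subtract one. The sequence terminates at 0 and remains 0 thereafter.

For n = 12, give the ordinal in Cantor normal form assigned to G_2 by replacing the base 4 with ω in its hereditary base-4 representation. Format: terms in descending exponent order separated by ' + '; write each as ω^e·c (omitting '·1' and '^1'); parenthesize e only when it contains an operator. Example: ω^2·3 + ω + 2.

ω^(ω + 1) + ω^2·2 + ω·2 + 1

12 —HB2→ 2^(2 + 1) + 2^2 —bump→ 3^(3 + 1) + 3^3 = 108 —(−1)→ 107
107 —HB3→ 3^(3 + 1) + 2·3^2 + 2·3 + 2 —bump→ 4^(4 + 1) + 2·4^2 + 2·4 + 2 = 1066 —(−1)→ 1065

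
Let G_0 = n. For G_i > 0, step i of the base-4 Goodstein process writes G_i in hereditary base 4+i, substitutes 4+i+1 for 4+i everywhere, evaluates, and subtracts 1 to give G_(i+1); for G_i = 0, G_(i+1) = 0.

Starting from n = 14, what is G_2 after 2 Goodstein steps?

i=0: 14 = 3·4 + 2 (b=4); 4→5: 3·5 + 2 = 17; 17−1 = 16
i=1: 16 = 3·5 + 1 (b=5); 5→6: 3·6 + 1 = 19; 19−1 = 18

18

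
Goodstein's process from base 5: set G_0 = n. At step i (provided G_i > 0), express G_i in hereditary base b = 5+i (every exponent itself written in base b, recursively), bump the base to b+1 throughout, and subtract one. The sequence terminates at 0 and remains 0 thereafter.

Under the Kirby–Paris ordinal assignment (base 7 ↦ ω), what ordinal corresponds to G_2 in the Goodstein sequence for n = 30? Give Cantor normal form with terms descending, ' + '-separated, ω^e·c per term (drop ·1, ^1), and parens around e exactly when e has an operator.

ω^2 + 4

30 —HB5→ 5^2 + 5 —bump→ 6^2 + 6 = 42 —(−1)→ 41
41 —HB6→ 6^2 + 5 —bump→ 7^2 + 5 = 54 —(−1)→ 53
53 —HB7→ 7^2 + 4 —bump→ 8^2 + 4 = 68 —(−1)→ 67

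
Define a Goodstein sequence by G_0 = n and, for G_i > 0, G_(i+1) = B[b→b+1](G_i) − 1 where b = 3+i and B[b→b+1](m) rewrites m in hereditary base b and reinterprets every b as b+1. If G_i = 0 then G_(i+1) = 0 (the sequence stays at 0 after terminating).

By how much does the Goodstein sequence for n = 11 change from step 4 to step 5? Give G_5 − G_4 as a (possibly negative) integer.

4

step 0: 11 = 3^2 + 2; sub 4 for 3: 4^2 + 2; = 18; G_1 = 18−1 = 17
step 1: 17 = 4^2 + 1; sub 5 for 4: 5^2 + 1; = 26; G_2 = 26−1 = 25
step 2: 25 = 5^2; sub 6 for 5: 6^2; = 36; G_3 = 36−1 = 35
step 3: 35 = 5·6 + 5; sub 7 for 6: 5·7 + 5; = 40; G_4 = 40−1 = 39
step 4: 39 = 5·7 + 4; sub 8 for 7: 5·8 + 4; = 44; G_5 = 44−1 = 43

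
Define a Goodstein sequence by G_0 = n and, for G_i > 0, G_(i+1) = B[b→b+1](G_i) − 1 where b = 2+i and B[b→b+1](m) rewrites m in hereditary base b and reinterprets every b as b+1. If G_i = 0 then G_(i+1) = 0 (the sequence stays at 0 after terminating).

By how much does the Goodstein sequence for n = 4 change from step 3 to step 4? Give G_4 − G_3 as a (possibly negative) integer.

23

i=0: 4 = 2^2 (b=2); 2→3: 3^3 = 27; 27−1 = 26
i=1: 26 = 2·3^2 + 2·3 + 2 (b=3); 3→4: 2·4^2 + 2·4 + 2 = 42; 42−1 = 41
i=2: 41 = 2·4^2 + 2·4 + 1 (b=4); 4→5: 2·5^2 + 2·5 + 1 = 61; 61−1 = 60
i=3: 60 = 2·5^2 + 2·5 (b=5); 5→6: 2·6^2 + 2·6 = 84; 84−1 = 83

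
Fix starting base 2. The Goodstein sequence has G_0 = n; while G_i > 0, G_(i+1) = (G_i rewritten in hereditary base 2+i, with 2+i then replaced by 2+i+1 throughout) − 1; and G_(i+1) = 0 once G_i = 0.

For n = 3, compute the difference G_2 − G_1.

0

i=0: 3 = 2 + 1 (b=2); 2→3: 3 + 1 = 4; 4−1 = 3
i=1: 3 = 3 (b=3); 3→4: 4 = 4; 4−1 = 3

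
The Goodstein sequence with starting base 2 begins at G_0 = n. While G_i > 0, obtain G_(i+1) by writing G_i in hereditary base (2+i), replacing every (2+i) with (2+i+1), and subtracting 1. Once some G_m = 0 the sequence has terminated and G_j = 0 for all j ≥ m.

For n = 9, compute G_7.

1162263921

(0) 9|_2 = 2^(2 + 1) + 1 ↦ 3^(3 + 1) + 1|_3 = 82 ⇒ 81
(1) 81|_3 = 3^(3 + 1) ↦ 4^(4 + 1)|_4 = 1024 ⇒ 1023
(2) 1023|_4 = 3·4^4 + 3·4^3 + 3·4^2 + 3·4 + 3 ↦ 3·5^5 + 3·5^3 + 3·5^2 + 3·5 + 3|_5 = 9843 ⇒ 9842
(3) 9842|_5 = 3·5^5 + 3·5^3 + 3·5^2 + 3·5 + 2 ↦ 3·6^6 + 3·6^3 + 3·6^2 + 3·6 + 2|_6 = 140744 ⇒ 140743
(4) 140743|_6 = 3·6^6 + 3·6^3 + 3·6^2 + 3·6 + 1 ↦ 3·7^7 + 3·7^3 + 3·7^2 + 3·7 + 1|_7 = 2471827 ⇒ 2471826
(5) 2471826|_7 = 3·7^7 + 3·7^3 + 3·7^2 + 3·7 ↦ 3·8^8 + 3·8^3 + 3·8^2 + 3·8|_8 = 50333400 ⇒ 50333399
(6) 50333399|_8 = 3·8^8 + 3·8^3 + 3·8^2 + 2·8 + 7 ↦ 3·9^9 + 3·9^3 + 3·9^2 + 2·9 + 7|_9 = 1162263922 ⇒ 1162263921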